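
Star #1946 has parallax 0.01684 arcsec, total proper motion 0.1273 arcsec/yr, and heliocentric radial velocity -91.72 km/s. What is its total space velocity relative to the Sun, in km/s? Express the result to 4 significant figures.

d = 1/p = 1/0.01684″ = 59.382 pc.
v_t = 4.740 μ d = 4.740 × 0.1273 × 59.382 = 35.831 km/s.
v = √(v_r² + v_t²) = √((-91.72)² + 35.831²) = √9696.42 = 98.47 km/s.

98.47 km/s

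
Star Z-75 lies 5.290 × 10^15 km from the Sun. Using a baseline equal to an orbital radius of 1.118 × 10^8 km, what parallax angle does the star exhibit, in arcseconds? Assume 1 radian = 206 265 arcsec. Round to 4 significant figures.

0.004359 arcsec

θ ≈ B/d = (1.118 × 10^8) / (5.290 × 10^15) = 2.1134 × 10^-8 rad.
In arcseconds: 2.1134 × 10^-8 × 206265 = 0.0043592″.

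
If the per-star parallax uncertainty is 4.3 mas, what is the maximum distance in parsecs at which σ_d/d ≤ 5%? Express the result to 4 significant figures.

11.63 pc

σ_d/d = σ_p/p, so the condition is σ_p/p ≤ 0.05, i.e. p ≥ σ_p/0.05.
p_min = 4.3/0.05 = 86 mas = 0.086 arcsec.
d_max = 1/p_min = 1/0.086 = 11.628 pc.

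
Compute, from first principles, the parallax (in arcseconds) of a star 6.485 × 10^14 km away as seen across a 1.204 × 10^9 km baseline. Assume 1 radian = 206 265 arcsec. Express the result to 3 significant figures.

θ ≈ B/d = (1.204 × 10^9) / (6.485 × 10^14) = 1.8566 × 10^-6 rad.
In arcseconds: 1.8566 × 10^-6 × 206265 = 0.38295″.

0.383 arcsec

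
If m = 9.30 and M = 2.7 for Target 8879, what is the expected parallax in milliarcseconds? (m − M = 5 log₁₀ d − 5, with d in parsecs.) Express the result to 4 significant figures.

m − M = 9.30 − 2.7 = 6.60.
d = 10^((m−M)/5 + 1) = 10^2.320 = 208.93 pc.
p = 1/d = 1/208.93 = 0.0047863 arcsec = 4.7863 mas.

4.786 mas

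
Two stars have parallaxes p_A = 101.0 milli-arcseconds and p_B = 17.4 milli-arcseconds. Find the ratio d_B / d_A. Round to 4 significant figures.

Since d = 1/p, d_B/d_A = p_A/p_B.
= 101.0 / 17.4 = 5.8046.

5.805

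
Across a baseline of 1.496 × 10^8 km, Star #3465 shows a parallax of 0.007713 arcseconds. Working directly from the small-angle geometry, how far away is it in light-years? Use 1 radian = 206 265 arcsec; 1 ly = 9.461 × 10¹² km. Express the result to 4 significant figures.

422.9 ly

θ = 0.007713″ = 0.007713/206265 = 3.7394 × 10^-8 rad.
d = B/θ = (1.496 × 10^8) / (3.7394 × 10^-8) = 4.0006 × 10^15 km = (4.0006 × 10^15) / (9.461 × 10^12) ly = 422.85 ly.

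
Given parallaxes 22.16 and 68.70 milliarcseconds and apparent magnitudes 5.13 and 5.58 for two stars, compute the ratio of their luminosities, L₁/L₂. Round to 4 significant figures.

d₁ = 1/p₁ = 1/0.02216″ = 45.126 pc; d₂ = 1/p₂ = 1/0.06870″ = 14.556 pc.
M₁ = m₁ − 5 log₁₀ d₁ + 5 = 5.13 − 8.2721 + 5 = 1.8579.
M₂ = 5.58 − 5.8152 + 5 = 4.7648.
L₁/L₂ = 10^(0.4(M₂ − M₁)) = 10^(0.4 × 2.9069) = 10^1.16276 = 14.547.

L₁/L₂ = 14.55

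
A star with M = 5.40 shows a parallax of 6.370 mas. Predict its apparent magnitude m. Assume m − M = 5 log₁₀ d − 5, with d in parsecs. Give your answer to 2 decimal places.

m = 11.38

d = 1/p = 1/0.006370″ = 156.99 pc.
m − M = 5 log₁₀ d − 5 = 5 log₁₀(156.99) − 5 = 10.9794 − 5 = 5.9794.
m = M + (m − M) = 5.40 + 5.9794 = 11.38.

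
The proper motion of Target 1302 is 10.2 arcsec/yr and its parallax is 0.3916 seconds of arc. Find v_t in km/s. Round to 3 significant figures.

d = 1/p = 1/0.3916″ = 2.5536 pc.
v_t = 4.74 × μ × d = 4.74 × 10.2 × 2.5536 = 123.46 km/s.

123 km/s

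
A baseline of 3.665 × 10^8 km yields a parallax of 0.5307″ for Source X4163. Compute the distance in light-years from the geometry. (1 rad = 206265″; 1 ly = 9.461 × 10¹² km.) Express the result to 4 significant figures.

15.06 ly

θ = 0.5307″ = 0.5307/206265 = 2.5729 × 10^-6 rad.
d = B/θ = (3.665 × 10^8) / (2.5729 × 10^-6) = 1.4245 × 10^14 km = (1.4245 × 10^14) / (9.461 × 10^12) ly = 15.057 ly.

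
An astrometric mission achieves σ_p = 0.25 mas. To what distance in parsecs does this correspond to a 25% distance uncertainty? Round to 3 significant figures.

σ_d/d = σ_p/p, so the condition is σ_p/p ≤ 0.25, i.e. p ≥ σ_p/0.25.
p_min = 0.25/0.25 = 1 mas = 0.001 arcsec.
d_max = 1/p_min = 1/0.001 = 1000 pc.

1000 pc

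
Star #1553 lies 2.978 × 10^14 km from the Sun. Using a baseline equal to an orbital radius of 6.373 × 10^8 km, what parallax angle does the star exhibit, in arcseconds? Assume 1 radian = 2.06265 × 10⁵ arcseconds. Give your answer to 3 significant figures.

0.441 arcsec

θ ≈ B/d = (6.373 × 10^8) / (2.978 × 10^14) = 2.1400 × 10^-6 rad.
In arcseconds: 2.1400 × 10^-6 × 206265 = 0.44141″.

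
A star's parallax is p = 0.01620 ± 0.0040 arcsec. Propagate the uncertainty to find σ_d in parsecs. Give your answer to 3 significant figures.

15.2 pc

d = 1/p, so σ_d = σ_p / p².
σ_d = 0.00400 / (0.01620)² = 0.00400 / 0.00026244 = 15.242 pc.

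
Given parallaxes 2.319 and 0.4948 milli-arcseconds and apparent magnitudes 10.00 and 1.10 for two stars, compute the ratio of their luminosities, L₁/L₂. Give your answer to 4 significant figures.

L₁/L₂ = 1.254 × 10^-5

d₁ = 1/p₁ = 1/0.002319″ = 431.22 pc; d₂ = 1/p₂ = 1/0.0004948″ = 2021 pc.
M₁ = m₁ − 5 log₁₀ d₁ + 5 = 10.00 − 13.1735 + 5 = 1.8265.
M₂ = 1.10 − 16.5278 + 5 = -10.4278.
L₁/L₂ = 10^(0.4(M₂ − M₁)) = 10^(0.4 × (-12.2543)) = 10^(-4.90172) = 0.000012539.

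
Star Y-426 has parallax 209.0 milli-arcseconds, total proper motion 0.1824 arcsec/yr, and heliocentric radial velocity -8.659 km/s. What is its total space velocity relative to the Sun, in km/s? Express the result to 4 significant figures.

d = 1/p = 1/0.2090″ = 4.7847 pc.
v_t = 4.740 μ d = 4.740 × 0.1824 × 4.7847 = 4.1367 km/s.
v = √(v_r² + v_t²) = √((-8.659)² + 4.1367²) = √92.0906 = 9.5964 km/s.

9.596 km/s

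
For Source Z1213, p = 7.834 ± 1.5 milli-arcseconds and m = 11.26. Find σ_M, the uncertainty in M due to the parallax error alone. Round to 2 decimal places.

σ_M = 0.42 mag

M = m − 5 log₁₀ d + 5 = m + 5 log₁₀ p + 5, so ∂M/∂p = 5/(p ln 10).
σ_M = (5/ln 10) · (σ_p/p) = 2.1715 × 1.5/7.834 = 2.1715 × 0.19147 = 0.41578.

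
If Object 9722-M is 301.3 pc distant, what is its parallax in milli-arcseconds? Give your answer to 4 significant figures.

p = 1/d = 1/301.3 = 0.003319 arcsec.
= 0.003319 × 1000 = 3.319 mas.

3.319 mas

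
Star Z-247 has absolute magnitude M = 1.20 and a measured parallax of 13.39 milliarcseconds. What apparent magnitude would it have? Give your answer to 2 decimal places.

d = 1/p = 1/0.01339″ = 74.683 pc.
m − M = 5 log₁₀ d − 5 = 5 log₁₀(74.683) − 5 = 9.3661 − 5 = 4.3661.
m = M + (m − M) = 1.20 + 4.3661 = 5.57.

m = 5.57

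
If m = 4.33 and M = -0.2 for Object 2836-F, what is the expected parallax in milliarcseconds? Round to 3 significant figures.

m − M = 4.33 − (-0.2) = 4.53.
d = 10^((m−M)/5 + 1) = 10^1.906 = 80.538 pc.
p = 1/d = 1/80.538 = 0.012416 arcsec = 12.416 mas.

12.4 mas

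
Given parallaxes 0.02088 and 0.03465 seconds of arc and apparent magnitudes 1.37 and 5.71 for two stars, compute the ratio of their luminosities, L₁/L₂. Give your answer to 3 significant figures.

L₁/L₂ = 150

d₁ = 1/p₁ = 1/0.02088″ = 47.893 pc; d₂ = 1/p₂ = 1/0.03465″ = 28.86 pc.
M₁ = m₁ − 5 log₁₀ d₁ + 5 = 1.37 − 8.4014 + 5 = -2.0314.
M₂ = 5.71 − 7.3015 + 5 = 3.4085.
L₁/L₂ = 10^(0.4(M₂ − M₁)) = 10^(0.4 × 5.4399) = 10^2.17596 = 149.95.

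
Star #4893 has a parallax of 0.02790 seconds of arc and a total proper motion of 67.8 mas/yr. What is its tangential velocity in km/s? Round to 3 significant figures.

11.5 km/s

d = 1/p = 1/0.02790″ = 35.842 pc.
μ = 67.8 mas/yr = 0.0678 ″/yr.
v_t = 4.74 × μ × d = 4.74 × 0.0678 × 35.842 = 11.519 km/s.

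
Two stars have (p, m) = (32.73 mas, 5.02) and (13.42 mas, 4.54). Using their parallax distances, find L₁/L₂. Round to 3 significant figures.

L₁/L₂ = 0.108

d₁ = 1/p₁ = 1/0.03273″ = 30.553 pc; d₂ = 1/p₂ = 1/0.01342″ = 74.516 pc.
M₁ = m₁ − 5 log₁₀ d₁ + 5 = 5.02 − 7.4253 + 5 = 2.5947.
M₂ = 4.54 − 9.3612 + 5 = 0.1788.
L₁/L₂ = 10^(0.4(M₂ − M₁)) = 10^(0.4 × (-2.4159)) = 10^(-0.96636) = 0.10805.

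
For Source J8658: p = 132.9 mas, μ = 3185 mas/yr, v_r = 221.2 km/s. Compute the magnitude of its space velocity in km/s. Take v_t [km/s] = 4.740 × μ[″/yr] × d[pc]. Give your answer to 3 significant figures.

249 km/s

d = 1/p = 1/0.1329″ = 7.5245 pc.
μ = 3185 mas/yr = 3.185 ″/yr.
v_t = 4.740 μ d = 4.740 × 3.185 × 7.5245 = 113.6 km/s.
v = √(v_r² + v_t²) = √(221.2² + 113.6²) = √61834.4 = 248.67 km/s.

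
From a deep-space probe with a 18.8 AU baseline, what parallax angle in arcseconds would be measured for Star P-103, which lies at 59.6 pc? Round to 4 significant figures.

p (arcsec) = B (AU) / d (pc).
p = 18.8 / 59.6 = 0.31544 arcsec.

0.3154 arcsec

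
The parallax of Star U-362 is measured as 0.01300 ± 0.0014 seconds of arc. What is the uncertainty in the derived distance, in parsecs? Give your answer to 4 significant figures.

d = 1/p, so σ_d = σ_p / p².
σ_d = 0.00140 / (0.01300)² = 0.00140 / 0.000169 = 8.284 pc.

8.284 pc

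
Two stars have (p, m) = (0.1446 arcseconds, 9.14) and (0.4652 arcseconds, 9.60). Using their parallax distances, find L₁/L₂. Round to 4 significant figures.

L₁/L₂ = 15.81

d₁ = 1/p₁ = 1/0.1446″ = 6.9156 pc; d₂ = 1/p₂ = 1/0.4652″ = 2.1496 pc.
M₁ = m₁ − 5 log₁₀ d₁ + 5 = 9.14 − 4.1991 + 5 = 9.9409.
M₂ = 9.60 − 1.6618 + 5 = 12.9382.
L₁/L₂ = 10^(0.4(M₂ − M₁)) = 10^(0.4 × 2.9973) = 10^1.19892 = 15.81.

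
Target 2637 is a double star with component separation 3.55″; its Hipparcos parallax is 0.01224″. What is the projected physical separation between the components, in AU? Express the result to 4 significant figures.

290.0 AU

d = 1/p = 1/0.01224″ = 81.699 pc.
At distance d (pc), an angle of θ arcsec spans θ·d AU: s = 3.55 × 81.699 = 290.03 AU.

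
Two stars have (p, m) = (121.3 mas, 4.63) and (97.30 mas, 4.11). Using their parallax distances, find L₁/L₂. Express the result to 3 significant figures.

L₁/L₂ = 0.399

d₁ = 1/p₁ = 1/0.1213″ = 8.244 pc; d₂ = 1/p₂ = 1/0.09730″ = 10.277 pc.
M₁ = m₁ − 5 log₁₀ d₁ + 5 = 4.63 − 4.5807 + 5 = 5.0493.
M₂ = 4.11 − 5.0593 + 5 = 4.0507.
L₁/L₂ = 10^(0.4(M₂ − M₁)) = 10^(0.4 × (-0.9986)) = 10^(-0.39944) = 0.39862.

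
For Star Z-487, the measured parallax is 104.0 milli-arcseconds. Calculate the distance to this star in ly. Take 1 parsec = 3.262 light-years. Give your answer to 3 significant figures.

31.4 ly

p = 104.0 milli-arcseconds = 0.1040 arcsec.
d = 1/p = 1/0.1040 = 9.6154 pc.
In light-years: 9.6154 × 3.262 = 31.365 ly.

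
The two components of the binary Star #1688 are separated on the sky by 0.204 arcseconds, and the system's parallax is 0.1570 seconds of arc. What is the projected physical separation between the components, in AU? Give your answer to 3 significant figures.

1.30 AU

d = 1/p = 1/0.1570″ = 6.3694 pc.
At distance d (pc), an angle of θ arcsec spans θ·d AU: s = 0.204 × 6.3694 = 1.2994 AU.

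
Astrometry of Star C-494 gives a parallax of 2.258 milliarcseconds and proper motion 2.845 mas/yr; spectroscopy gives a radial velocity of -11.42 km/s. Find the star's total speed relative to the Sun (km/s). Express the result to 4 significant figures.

d = 1/p = 1/0.002258″ = 442.87 pc.
μ = 2.845 mas/yr = 0.002845 ″/yr.
v_t = 4.740 μ d = 4.740 × 0.002845 × 442.87 = 5.9722 km/s.
v = √(v_r² + v_t²) = √((-11.42)² + 5.9722²) = √166.084 = 12.887 km/s.

12.89 km/s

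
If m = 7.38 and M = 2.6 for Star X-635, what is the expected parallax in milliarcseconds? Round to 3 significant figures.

11.1 mas

m − M = 7.38 − 2.6 = 4.78.
d = 10^((m−M)/5 + 1) = 10^1.956 = 90.365 pc.
p = 1/d = 1/90.365 = 0.011066 arcsec = 11.066 mas.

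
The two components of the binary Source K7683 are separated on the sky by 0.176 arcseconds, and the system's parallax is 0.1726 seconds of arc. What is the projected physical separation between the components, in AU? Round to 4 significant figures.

1.020 AU

d = 1/p = 1/0.1726″ = 5.7937 pc.
At distance d (pc), an angle of θ arcsec spans θ·d AU: s = 0.176 × 5.7937 = 1.0197 AU.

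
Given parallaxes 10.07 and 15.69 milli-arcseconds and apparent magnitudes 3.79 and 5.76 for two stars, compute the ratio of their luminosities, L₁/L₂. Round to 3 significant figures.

L₁/L₂ = 14.9

d₁ = 1/p₁ = 1/0.01007″ = 99.305 pc; d₂ = 1/p₂ = 1/0.01569″ = 63.735 pc.
M₁ = m₁ − 5 log₁₀ d₁ + 5 = 3.79 − 9.9849 + 5 = -1.1949.
M₂ = 5.76 − 9.0219 + 5 = 1.7381.
L₁/L₂ = 10^(0.4(M₂ − M₁)) = 10^(0.4 × 2.9330) = 10^1.17320 = 14.9.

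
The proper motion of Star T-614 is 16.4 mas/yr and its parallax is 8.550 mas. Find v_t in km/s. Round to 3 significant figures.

d = 1/p = 1/0.008550″ = 116.96 pc.
μ = 16.4 mas/yr = 0.0164 ″/yr.
v_t = 4.74 × μ × d = 4.74 × 0.0164 × 116.96 = 9.092 km/s.

9.09 km/s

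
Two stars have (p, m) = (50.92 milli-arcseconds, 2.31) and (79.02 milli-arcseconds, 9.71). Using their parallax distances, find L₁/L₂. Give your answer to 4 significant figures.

L₁/L₂ = 2196

d₁ = 1/p₁ = 1/0.05092″ = 19.639 pc; d₂ = 1/p₂ = 1/0.07902″ = 12.655 pc.
M₁ = m₁ − 5 log₁₀ d₁ + 5 = 2.31 − 6.4656 + 5 = 0.8444.
M₂ = 9.71 − 5.5113 + 5 = 9.1987.
L₁/L₂ = 10^(0.4(M₂ − M₁)) = 10^(0.4 × 8.3543) = 10^3.34172 = 2196.4.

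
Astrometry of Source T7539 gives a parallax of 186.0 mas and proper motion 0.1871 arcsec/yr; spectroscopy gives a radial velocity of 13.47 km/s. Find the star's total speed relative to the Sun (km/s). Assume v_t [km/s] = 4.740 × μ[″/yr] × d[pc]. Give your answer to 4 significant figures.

14.29 km/s

d = 1/p = 1/0.1860″ = 5.3763 pc.
v_t = 4.740 μ d = 4.740 × 0.1871 × 5.3763 = 4.768 km/s.
v = √(v_r² + v_t²) = √(13.47² + 4.768²) = √204.175 = 14.289 km/s.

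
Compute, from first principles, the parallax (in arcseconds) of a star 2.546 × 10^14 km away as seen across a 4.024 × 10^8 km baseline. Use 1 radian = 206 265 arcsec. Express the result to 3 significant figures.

0.326 arcsec

θ ≈ B/d = (4.024 × 10^8) / (2.546 × 10^14) = 1.5805 × 10^-6 rad.
In arcseconds: 1.5805 × 10^-6 × 206265 = 0.326″.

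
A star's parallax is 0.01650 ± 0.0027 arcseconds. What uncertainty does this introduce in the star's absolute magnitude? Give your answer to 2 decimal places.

M = m − 5 log₁₀ d + 5 = m + 5 log₁₀ p + 5, so ∂M/∂p = 5/(p ln 10).
σ_M = (5/ln 10) · (σ_p/p) = 2.1715 × 0.0027/0.01650 = 2.1715 × 0.16364 = 0.35534.

σ_M = 0.36 mag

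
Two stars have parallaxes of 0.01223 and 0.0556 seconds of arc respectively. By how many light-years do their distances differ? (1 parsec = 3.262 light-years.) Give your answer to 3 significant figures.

208 ly

d_A = 1/0.01223″ = 81.766 pc; d_B = 1/0.05560″ = 17.986 pc.
|d_B − d_A| = |17.986 − 81.766| = 63.78 pc = 63.78 × 3.262 ly = 208.05 ly.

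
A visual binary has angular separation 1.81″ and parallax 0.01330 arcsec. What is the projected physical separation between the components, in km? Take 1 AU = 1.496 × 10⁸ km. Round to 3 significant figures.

2.04 × 10^10 km

d = 1/p = 1/0.01330″ = 75.188 pc.
At distance d (pc), an angle of θ arcsec spans θ·d AU: s = 1.81 × 75.188 = 136.09 AU.
= 136.09 × 1.496 × 10⁸ km = 2.0359 × 10^10 km.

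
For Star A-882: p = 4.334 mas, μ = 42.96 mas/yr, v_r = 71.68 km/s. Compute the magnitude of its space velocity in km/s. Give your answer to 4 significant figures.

85.71 km/s

d = 1/p = 1/0.004334″ = 230.73 pc.
μ = 42.96 mas/yr = 0.04296 ″/yr.
v_t = 4.740 μ d = 4.740 × 0.04296 × 230.73 = 46.984 km/s.
v = √(v_r² + v_t²) = √(71.68² + 46.984²) = √7345.52 = 85.706 km/s.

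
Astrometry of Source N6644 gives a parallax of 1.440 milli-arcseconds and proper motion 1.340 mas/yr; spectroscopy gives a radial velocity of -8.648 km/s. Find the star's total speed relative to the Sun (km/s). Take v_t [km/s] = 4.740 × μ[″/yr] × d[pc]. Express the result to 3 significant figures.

d = 1/p = 1/0.001440″ = 694.44 pc.
μ = 1.340 mas/yr = 0.001340 ″/yr.
v_t = 4.740 μ d = 4.740 × 0.001340 × 694.44 = 4.4108 km/s.
v = √(v_r² + v_t²) = √((-8.648)² + 4.4108²) = √94.2431 = 9.7079 km/s.

9.71 km/s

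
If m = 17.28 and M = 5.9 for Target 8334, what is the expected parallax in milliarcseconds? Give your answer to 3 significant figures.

m − M = 17.28 − 5.9 = 11.38.
d = 10^((m−M)/5 + 1) = 10^3.276 = 1888 pc.
p = 1/d = 1/1888 = 0.00052966 arcsec = 0.52966 mas.

0.530 mas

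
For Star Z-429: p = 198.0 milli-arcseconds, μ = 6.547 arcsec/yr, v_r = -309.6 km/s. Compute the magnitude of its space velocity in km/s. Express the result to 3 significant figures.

d = 1/p = 1/0.1980″ = 5.0505 pc.
v_t = 4.740 μ d = 4.740 × 6.547 × 5.0505 = 156.73 km/s.
v = √(v_r² + v_t²) = √((-309.6)² + 156.73²) = √120416 = 347.01 km/s.

347 km/s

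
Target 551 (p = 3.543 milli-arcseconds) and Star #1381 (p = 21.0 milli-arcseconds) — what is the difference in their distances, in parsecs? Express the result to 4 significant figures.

234.6 pc

d_A = 1/0.003543″ = 282.25 pc; d_B = 1/0.02100″ = 47.619 pc.
|d_B − d_A| = |47.619 − 282.25| = 234.63 pc.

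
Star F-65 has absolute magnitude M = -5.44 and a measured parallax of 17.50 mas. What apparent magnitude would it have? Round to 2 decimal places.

d = 1/p = 1/0.01750″ = 57.143 pc.
m − M = 5 log₁₀ d − 5 = 5 log₁₀(57.143) − 5 = 8.7848 − 5 = 3.7848.
m = M + (m − M) = -5.44 + 3.7848 = -1.66.

m = -1.66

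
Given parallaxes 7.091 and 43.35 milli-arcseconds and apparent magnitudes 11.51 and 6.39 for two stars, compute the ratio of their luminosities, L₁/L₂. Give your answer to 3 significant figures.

L₁/L₂ = 0.335

d₁ = 1/p₁ = 1/0.007091″ = 141.02 pc; d₂ = 1/p₂ = 1/0.04335″ = 23.068 pc.
M₁ = m₁ − 5 log₁₀ d₁ + 5 = 11.51 − 10.7464 + 5 = 5.7636.
M₂ = 6.39 − 6.8150 + 5 = 4.5750.
L₁/L₂ = 10^(0.4(M₂ − M₁)) = 10^(0.4 × (-1.1886)) = 10^(-0.47544) = 0.33463.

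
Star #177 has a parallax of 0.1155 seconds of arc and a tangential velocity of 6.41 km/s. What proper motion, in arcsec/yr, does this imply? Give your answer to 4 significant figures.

d = 1/p = 1/0.1155″ = 8.658 pc.
μ = v_t / (4.74 d) = 6.41 / (4.74 × 8.658) = 6.41 / 41.039 = 0.15619 ″/yr.

0.1562 arcsec/yr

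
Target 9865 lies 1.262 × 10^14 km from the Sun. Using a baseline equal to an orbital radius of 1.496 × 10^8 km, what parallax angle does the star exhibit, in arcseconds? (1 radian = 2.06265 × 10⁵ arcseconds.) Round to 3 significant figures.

0.245 arcsec

θ ≈ B/d = (1.496 × 10^8) / (1.262 × 10^14) = 1.1854 × 10^-6 rad.
In arcseconds: 1.1854 × 10^-6 × 206265 = 0.24451″.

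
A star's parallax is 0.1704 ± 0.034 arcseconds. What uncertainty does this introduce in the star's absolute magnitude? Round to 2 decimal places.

M = m − 5 log₁₀ d + 5 = m + 5 log₁₀ p + 5, so ∂M/∂p = 5/(p ln 10).
σ_M = (5/ln 10) · (σ_p/p) = 2.1715 × 0.034/0.1704 = 2.1715 × 0.19953 = 0.43328.

σ_M = 0.43 mag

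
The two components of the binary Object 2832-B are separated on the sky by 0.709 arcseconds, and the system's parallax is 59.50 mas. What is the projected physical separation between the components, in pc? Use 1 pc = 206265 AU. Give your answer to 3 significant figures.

5.78 × 10^-5 pc

d = 1/p = 1/0.05950″ = 16.807 pc.
At distance d (pc), an angle of θ arcsec spans θ·d AU: s = 0.709 × 16.807 = 11.916 AU.
= 11.916 / 206265 = 5.7770 × 10^-5 pc.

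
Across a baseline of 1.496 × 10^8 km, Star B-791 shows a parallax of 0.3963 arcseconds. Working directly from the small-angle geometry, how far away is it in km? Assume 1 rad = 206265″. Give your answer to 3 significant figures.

θ = 0.3963″ = 0.3963/206265 = 1.9213 × 10^-6 rad.
d = B/θ = (1.496 × 10^8) / (1.9213 × 10^-6) = 7.7864 × 10^13 km.

7.79 × 10^13 km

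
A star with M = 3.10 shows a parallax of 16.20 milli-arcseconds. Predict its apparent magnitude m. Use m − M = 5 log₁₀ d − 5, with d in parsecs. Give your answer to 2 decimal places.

m = 7.05

d = 1/p = 1/0.01620″ = 61.728 pc.
m − M = 5 log₁₀ d − 5 = 5 log₁₀(61.728) − 5 = 8.9524 − 5 = 3.9524.
m = M + (m − M) = 3.10 + 3.9524 = 7.05.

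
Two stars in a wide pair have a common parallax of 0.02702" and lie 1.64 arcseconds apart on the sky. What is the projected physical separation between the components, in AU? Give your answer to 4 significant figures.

d = 1/p = 1/0.02702″ = 37.01 pc.
At distance d (pc), an angle of θ arcsec spans θ·d AU: s = 1.64 × 37.01 = 60.696 AU.

60.70 AU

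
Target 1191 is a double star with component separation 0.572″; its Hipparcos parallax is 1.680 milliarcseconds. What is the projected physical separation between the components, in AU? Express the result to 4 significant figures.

340.5 AU

d = 1/p = 1/0.001680″ = 595.24 pc.
At distance d (pc), an angle of θ arcsec spans θ·d AU: s = 0.572 × 595.24 = 340.48 AU.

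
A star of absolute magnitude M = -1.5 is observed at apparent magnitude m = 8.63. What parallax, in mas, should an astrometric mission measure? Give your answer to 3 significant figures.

0.942 mas

m − M = 8.63 − (-1.5) = 10.13.
d = 10^((m−M)/5 + 1) = 10^3.026 = 1061.7 pc.
p = 1/d = 1/1061.7 = 0.00094189 arcsec = 0.94189 mas.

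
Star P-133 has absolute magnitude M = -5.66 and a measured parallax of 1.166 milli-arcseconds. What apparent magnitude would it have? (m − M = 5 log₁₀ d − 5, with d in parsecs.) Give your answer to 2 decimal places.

m = 4.01

d = 1/p = 1/0.001166″ = 857.63 pc.
m − M = 5 log₁₀ d − 5 = 5 log₁₀(857.63) − 5 = 14.6665 − 5 = 9.6665.
m = M + (m − M) = -5.66 + 9.6665 = 4.01.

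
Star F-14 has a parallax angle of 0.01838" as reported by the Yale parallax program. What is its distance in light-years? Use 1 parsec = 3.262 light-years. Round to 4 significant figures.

177.5 light years

d = 1/p = 1/0.01838 = 54.407 pc.
In light-years: 54.407 × 3.262 = 177.48 ly.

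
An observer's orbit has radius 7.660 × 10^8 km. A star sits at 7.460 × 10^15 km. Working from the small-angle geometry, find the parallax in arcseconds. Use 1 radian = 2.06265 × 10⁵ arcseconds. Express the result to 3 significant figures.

0.0212 arcsec

θ ≈ B/d = (7.660 × 10^8) / (7.460 × 10^15) = 1.0268 × 10^-7 rad.
In arcseconds: 1.0268 × 10^-7 × 206265 = 0.021179″.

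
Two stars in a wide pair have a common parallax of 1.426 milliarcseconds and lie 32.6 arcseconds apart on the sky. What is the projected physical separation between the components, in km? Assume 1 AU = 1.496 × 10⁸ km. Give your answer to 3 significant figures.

3.42 × 10^12 km

d = 1/p = 1/0.001426″ = 701.26 pc.
At distance d (pc), an angle of θ arcsec spans θ·d AU: s = 32.6 × 701.26 = 22861 AU.
= 22861 × 1.496 × 10⁸ km = 3.4200 × 10^12 km.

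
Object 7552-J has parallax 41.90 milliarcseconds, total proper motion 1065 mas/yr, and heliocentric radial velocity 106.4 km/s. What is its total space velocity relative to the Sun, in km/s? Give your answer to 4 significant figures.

160.7 km/s

d = 1/p = 1/0.04190″ = 23.866 pc.
μ = 1065 mas/yr = 1.065 ″/yr.
v_t = 4.740 μ d = 4.740 × 1.065 × 23.866 = 120.48 km/s.
v = √(v_r² + v_t²) = √(106.4² + 120.48²) = √25836.4 = 160.74 km/s.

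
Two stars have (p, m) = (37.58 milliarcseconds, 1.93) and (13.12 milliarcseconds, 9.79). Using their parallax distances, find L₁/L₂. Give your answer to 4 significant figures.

d₁ = 1/p₁ = 1/0.03758″ = 26.61 pc; d₂ = 1/p₂ = 1/0.01312″ = 76.22 pc.
M₁ = m₁ − 5 log₁₀ d₁ + 5 = 1.93 − 7.1252 + 5 = -0.1952.
M₂ = 9.79 − 9.4103 + 5 = 5.3797.
L₁/L₂ = 10^(0.4(M₂ − M₁)) = 10^(0.4 × 5.5749) = 10^2.22996 = 169.81.

L₁/L₂ = 169.8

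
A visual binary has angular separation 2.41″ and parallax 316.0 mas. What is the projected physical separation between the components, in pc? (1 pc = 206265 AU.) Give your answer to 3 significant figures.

d = 1/p = 1/0.3160″ = 3.1646 pc.
At distance d (pc), an angle of θ arcsec spans θ·d AU: s = 2.41 × 3.1646 = 7.6267 AU.
= 7.6267 / 206265 = 3.6975 × 10^-5 pc.

3.70 × 10^-5 pc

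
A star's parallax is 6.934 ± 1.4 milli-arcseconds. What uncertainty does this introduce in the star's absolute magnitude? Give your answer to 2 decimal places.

σ_M = 0.44 mag

M = m − 5 log₁₀ d + 5 = m + 5 log₁₀ p + 5, so ∂M/∂p = 5/(p ln 10).
σ_M = (5/ln 10) · (σ_p/p) = 2.1715 × 1.4/6.934 = 2.1715 × 0.2019 = 0.43843.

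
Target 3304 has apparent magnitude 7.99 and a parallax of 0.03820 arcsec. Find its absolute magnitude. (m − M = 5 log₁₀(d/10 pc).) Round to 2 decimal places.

M = 5.90

d = 1/p = 1/0.03820″ = 26.178 pc.
m − M = 5 log₁₀(26.178) − 5 = 7.0897 − 5 = 2.0897.
M = m − (m − M) = 7.99 − 2.0897 = 5.90.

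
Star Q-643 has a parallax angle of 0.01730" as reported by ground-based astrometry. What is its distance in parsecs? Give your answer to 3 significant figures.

57.8 pc

d = 1/p = 1/0.01730 = 57.803 pc.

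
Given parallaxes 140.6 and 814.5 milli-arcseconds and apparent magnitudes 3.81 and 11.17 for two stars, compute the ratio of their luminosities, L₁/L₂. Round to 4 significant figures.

d₁ = 1/p₁ = 1/0.1406″ = 7.1124 pc; d₂ = 1/p₂ = 1/0.8145″ = 1.2277 pc.
M₁ = m₁ − 5 log₁₀ d₁ + 5 = 3.81 − 4.2601 + 5 = 4.5499.
M₂ = 11.17 − 0.4455 + 5 = 15.7245.
L₁/L₂ = 10^(0.4(M₂ − M₁)) = 10^(0.4 × 11.1746) = 10^4.46984 = 29501.

L₁/L₂ = 29500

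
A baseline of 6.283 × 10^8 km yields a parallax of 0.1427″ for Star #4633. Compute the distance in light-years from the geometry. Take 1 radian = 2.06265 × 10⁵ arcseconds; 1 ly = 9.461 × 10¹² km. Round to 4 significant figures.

θ = 0.1427″ = 0.1427/206265 = 6.9183 × 10^-7 rad.
d = B/θ = (6.283 × 10^8) / (6.9183 × 10^-7) = 9.0817 × 10^14 km = (9.0817 × 10^14) / (9.461 × 10^12) ly = 95.991 ly.

95.99 ly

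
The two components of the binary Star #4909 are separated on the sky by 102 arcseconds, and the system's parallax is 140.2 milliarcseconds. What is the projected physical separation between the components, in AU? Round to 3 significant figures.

728 AU

d = 1/p = 1/0.1402″ = 7.1327 pc.
At distance d (pc), an angle of θ arcsec spans θ·d AU: s = 102 × 7.1327 = 727.54 AU.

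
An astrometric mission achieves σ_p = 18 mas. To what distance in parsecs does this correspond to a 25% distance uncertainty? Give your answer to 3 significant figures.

σ_d/d = σ_p/p, so the condition is σ_p/p ≤ 0.25, i.e. p ≥ σ_p/0.25.
p_min = 18/0.25 = 72 mas = 0.072 arcsec.
d_max = 1/p_min = 1/0.072 = 13.889 pc.

13.9 pc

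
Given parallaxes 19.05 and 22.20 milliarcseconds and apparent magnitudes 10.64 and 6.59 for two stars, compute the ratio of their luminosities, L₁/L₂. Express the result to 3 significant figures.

L₁/L₂ = 0.0326

d₁ = 1/p₁ = 1/0.01905″ = 52.493 pc; d₂ = 1/p₂ = 1/0.02220″ = 45.045 pc.
M₁ = m₁ − 5 log₁₀ d₁ + 5 = 10.64 − 8.6005 + 5 = 7.0395.
M₂ = 6.59 − 8.2682 + 5 = 3.3218.
L₁/L₂ = 10^(0.4(M₂ − M₁)) = 10^(0.4 × (-3.7177)) = 10^(-1.48708) = 0.032578.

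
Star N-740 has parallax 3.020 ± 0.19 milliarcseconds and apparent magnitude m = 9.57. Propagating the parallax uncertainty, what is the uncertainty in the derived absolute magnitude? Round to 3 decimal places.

σ_M = 0.137 mag

M = m − 5 log₁₀ d + 5 = m + 5 log₁₀ p + 5, so ∂M/∂p = 5/(p ln 10).
σ_M = (5/ln 10) · (σ_p/p) = 2.1715 × 0.19/3.020 = 2.1715 × 0.062914 = 0.13662.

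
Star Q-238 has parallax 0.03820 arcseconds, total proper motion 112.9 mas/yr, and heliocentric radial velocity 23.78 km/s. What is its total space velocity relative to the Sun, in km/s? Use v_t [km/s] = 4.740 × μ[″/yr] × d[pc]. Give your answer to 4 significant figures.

d = 1/p = 1/0.03820″ = 26.178 pc.
μ = 112.9 mas/yr = 0.1129 ″/yr.
v_t = 4.740 μ d = 4.740 × 0.1129 × 26.178 = 14.009 km/s.
v = √(v_r² + v_t²) = √(23.78² + 14.009²) = √761.74 = 27.6 km/s.

27.60 km/s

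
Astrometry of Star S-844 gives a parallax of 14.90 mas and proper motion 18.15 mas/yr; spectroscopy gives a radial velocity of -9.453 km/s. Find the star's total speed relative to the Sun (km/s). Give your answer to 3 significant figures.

11.1 km/s

d = 1/p = 1/0.01490″ = 67.114 pc.
μ = 18.15 mas/yr = 0.01815 ″/yr.
v_t = 4.740 μ d = 4.740 × 0.01815 × 67.114 = 5.7739 km/s.
v = √(v_r² + v_t²) = √((-9.453)² + 5.7739²) = √122.697 = 11.077 km/s.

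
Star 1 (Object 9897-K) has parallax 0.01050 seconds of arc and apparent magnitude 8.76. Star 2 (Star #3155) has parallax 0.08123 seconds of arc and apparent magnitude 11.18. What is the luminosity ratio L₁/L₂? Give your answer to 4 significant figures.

L₁/L₂ = 556.0

d₁ = 1/p₁ = 1/0.01050″ = 95.238 pc; d₂ = 1/p₂ = 1/0.08123″ = 12.311 pc.
M₁ = m₁ − 5 log₁₀ d₁ + 5 = 8.76 − 9.8941 + 5 = 3.8659.
M₂ = 11.18 − 5.4515 + 5 = 10.7285.
L₁/L₂ = 10^(0.4(M₂ − M₁)) = 10^(0.4 × 6.8626) = 10^2.74504 = 555.96.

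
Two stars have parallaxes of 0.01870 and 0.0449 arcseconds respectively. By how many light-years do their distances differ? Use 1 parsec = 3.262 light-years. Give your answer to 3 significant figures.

102 ly

d_A = 1/0.01870″ = 53.476 pc; d_B = 1/0.04490″ = 22.272 pc.
|d_B − d_A| = |22.272 − 53.476| = 31.204 pc = 31.204 × 3.262 ly = 101.79 ly.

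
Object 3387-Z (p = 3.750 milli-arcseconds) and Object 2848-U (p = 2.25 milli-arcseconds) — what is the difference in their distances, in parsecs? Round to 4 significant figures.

d_A = 1/0.003750″ = 266.67 pc; d_B = 1/0.002250″ = 444.44 pc.
|d_B − d_A| = |444.44 − 266.67| = 177.77 pc.

177.8 pc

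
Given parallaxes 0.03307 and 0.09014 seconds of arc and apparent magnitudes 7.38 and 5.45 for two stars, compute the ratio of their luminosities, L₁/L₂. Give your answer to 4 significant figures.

d₁ = 1/p₁ = 1/0.03307″ = 30.239 pc; d₂ = 1/p₂ = 1/0.09014″ = 11.094 pc.
M₁ = m₁ − 5 log₁₀ d₁ + 5 = 7.38 − 7.4028 + 5 = 4.9772.
M₂ = 5.45 − 5.2254 + 5 = 5.2246.
L₁/L₂ = 10^(0.4(M₂ − M₁)) = 10^(0.4 × 0.2474) = 10^0.09896 = 1.2559.

L₁/L₂ = 1.256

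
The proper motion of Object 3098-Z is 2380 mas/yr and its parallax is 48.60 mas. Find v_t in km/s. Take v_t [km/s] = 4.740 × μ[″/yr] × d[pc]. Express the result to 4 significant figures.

232.1 km/s

d = 1/p = 1/0.04860″ = 20.576 pc.
μ = 2380 mas/yr = 2.38 ″/yr.
v_t = 4.74 × μ × d = 4.74 × 2.38 × 20.576 = 232.12 km/s.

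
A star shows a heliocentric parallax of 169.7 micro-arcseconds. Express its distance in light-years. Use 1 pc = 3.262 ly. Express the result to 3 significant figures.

p = 169.7 micro-arcseconds = 0.0001697 arcsec.
d = 1/p = 1/0.0001697 = 5892.8 pc.
In light-years: 5892.8 × 3.262 = 19222 ly.

19200 light years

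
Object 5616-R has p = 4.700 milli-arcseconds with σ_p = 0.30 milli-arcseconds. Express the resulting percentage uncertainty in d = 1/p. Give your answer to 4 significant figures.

6.383%

For d = 1/p, |σ_d/d| = |σ_p/p|.
σ_p/p = 0.30 / 4.700 = 0.06383 = 6.383%.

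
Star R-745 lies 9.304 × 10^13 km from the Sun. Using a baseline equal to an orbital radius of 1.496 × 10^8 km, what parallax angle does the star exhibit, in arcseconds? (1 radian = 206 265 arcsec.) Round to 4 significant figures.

0.3317 arcsec

θ ≈ B/d = (1.496 × 10^8) / (9.304 × 10^13) = 1.6079 × 10^-6 rad.
In arcseconds: 1.6079 × 10^-6 × 206265 = 0.33165″.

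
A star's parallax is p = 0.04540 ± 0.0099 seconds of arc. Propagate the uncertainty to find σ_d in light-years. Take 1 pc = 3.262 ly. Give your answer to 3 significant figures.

d = 1/p, so σ_d = σ_p / p².
σ_d = 0.00990 / (0.04540)² = 0.00990 / 0.0020612 = 4.803 pc = 4.803 × 3.262 ly = 15.667 ly.

15.7 ly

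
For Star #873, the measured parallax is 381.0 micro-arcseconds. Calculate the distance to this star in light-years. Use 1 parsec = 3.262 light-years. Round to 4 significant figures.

p = 381.0 micro-arcseconds = 0.0003810 arcsec.
d = 1/p = 1/0.0003810 = 2624.7 pc.
In light-years: 2624.7 × 3.262 = 8561.8 ly.

8562 light years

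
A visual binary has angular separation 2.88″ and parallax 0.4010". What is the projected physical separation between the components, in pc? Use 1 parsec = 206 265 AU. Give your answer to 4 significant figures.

d = 1/p = 1/0.4010″ = 2.4938 pc.
At distance d (pc), an angle of θ arcsec spans θ·d AU: s = 2.88 × 2.4938 = 7.1821 AU.
= 7.1821 / 206265 = 3.4820 × 10^-5 pc.

3.482 × 10^-5 pc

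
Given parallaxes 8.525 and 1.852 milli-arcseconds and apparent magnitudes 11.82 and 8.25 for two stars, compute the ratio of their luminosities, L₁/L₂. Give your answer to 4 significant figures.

d₁ = 1/p₁ = 1/0.008525″ = 117.3 pc; d₂ = 1/p₂ = 1/0.001852″ = 539.96 pc.
M₁ = m₁ − 5 log₁₀ d₁ + 5 = 11.82 − 10.3465 + 5 = 6.4735.
M₂ = 8.25 − 13.6618 + 5 = -0.4118.
L₁/L₂ = 10^(0.4(M₂ − M₁)) = 10^(0.4 × (-6.8853)) = 10^(-2.75412) = 0.0017615.

L₁/L₂ = 0.001762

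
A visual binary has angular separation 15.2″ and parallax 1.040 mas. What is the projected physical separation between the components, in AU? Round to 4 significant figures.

d = 1/p = 1/0.001040″ = 961.54 pc.
At distance d (pc), an angle of θ arcsec spans θ·d AU: s = 15.2 × 961.54 = 14615 AU.

14620 AU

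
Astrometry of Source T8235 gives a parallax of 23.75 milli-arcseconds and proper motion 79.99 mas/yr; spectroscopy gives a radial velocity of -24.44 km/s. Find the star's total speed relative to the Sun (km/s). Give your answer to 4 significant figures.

29.19 km/s

d = 1/p = 1/0.02375″ = 42.105 pc.
μ = 79.99 mas/yr = 0.07999 ″/yr.
v_t = 4.740 μ d = 4.740 × 0.07999 × 42.105 = 15.964 km/s.
v = √(v_r² + v_t²) = √((-24.44)² + 15.964²) = √852.163 = 29.192 km/s.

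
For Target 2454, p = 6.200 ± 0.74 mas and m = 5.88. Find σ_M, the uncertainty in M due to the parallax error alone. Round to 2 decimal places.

σ_M = 0.26 mag

M = m − 5 log₁₀ d + 5 = m + 5 log₁₀ p + 5, so ∂M/∂p = 5/(p ln 10).
σ_M = (5/ln 10) · (σ_p/p) = 2.1715 × 0.74/6.200 = 2.1715 × 0.11935 = 0.25917.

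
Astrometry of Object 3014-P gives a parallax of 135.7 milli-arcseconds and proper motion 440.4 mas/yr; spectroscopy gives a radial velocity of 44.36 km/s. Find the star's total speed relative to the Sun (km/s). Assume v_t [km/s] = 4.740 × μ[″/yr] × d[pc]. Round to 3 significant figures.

d = 1/p = 1/0.1357″ = 7.3692 pc.
μ = 440.4 mas/yr = 0.4404 ″/yr.
v_t = 4.740 μ d = 4.740 × 0.4404 × 7.3692 = 15.383 km/s.
v = √(v_r² + v_t²) = √(44.36² + 15.383²) = √2204.45 = 46.952 km/s.

47.0 km/s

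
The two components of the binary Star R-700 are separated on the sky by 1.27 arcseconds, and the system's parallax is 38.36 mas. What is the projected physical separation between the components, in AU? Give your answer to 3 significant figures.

d = 1/p = 1/0.03836″ = 26.069 pc.
At distance d (pc), an angle of θ arcsec spans θ·d AU: s = 1.27 × 26.069 = 33.108 AU.

33.1 AU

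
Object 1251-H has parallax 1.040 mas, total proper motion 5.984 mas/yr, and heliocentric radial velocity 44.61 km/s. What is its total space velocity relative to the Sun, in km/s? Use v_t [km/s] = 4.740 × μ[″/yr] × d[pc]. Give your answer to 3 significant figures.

52.3 km/s

d = 1/p = 1/0.001040″ = 961.54 pc.
μ = 5.984 mas/yr = 0.005984 ″/yr.
v_t = 4.740 μ d = 4.740 × 0.005984 × 961.54 = 27.273 km/s.
v = √(v_r² + v_t²) = √(44.61² + 27.273²) = √2733.87 = 52.286 km/s.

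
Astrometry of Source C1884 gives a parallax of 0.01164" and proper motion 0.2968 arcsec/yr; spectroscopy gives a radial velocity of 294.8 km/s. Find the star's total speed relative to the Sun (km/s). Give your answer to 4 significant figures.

318.6 km/s

d = 1/p = 1/0.01164″ = 85.911 pc.
v_t = 4.740 μ d = 4.740 × 0.2968 × 85.911 = 120.86 km/s.
v = √(v_r² + v_t²) = √(294.8² + 120.86²) = √101514 = 318.61 km/s.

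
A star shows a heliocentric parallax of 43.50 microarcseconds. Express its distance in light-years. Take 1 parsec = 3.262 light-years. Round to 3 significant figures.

p = 43.50 microarcseconds = 0.00004350 arcsec.
d = 1/p = 1/0.00004350 = 22989 pc.
In light-years: 22989 × 3.262 = 74990 ly.

75000 light years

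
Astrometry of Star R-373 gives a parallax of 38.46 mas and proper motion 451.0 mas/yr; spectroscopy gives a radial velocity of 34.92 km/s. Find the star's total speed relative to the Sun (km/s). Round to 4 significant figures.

d = 1/p = 1/0.03846″ = 26.001 pc.
μ = 451.0 mas/yr = 0.4510 ″/yr.
v_t = 4.740 μ d = 4.740 × 0.4510 × 26.001 = 55.583 km/s.
v = √(v_r² + v_t²) = √(34.92² + 55.583²) = √4308.88 = 65.642 km/s.

65.64 km/s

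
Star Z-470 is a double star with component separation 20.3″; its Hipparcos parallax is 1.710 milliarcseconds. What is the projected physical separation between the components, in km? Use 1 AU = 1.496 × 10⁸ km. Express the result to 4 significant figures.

1.776 × 10^12 km

d = 1/p = 1/0.001710″ = 584.8 pc.
At distance d (pc), an angle of θ arcsec spans θ·d AU: s = 20.3 × 584.8 = 11871 AU.
= 11871 × 1.496 × 10⁸ km = 1.7759 × 10^12 km.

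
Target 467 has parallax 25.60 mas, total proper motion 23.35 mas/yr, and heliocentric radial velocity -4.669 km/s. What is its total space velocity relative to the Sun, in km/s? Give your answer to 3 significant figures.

d = 1/p = 1/0.02560″ = 39.063 pc.
μ = 23.35 mas/yr = 0.02335 ″/yr.
v_t = 4.740 μ d = 4.740 × 0.02335 × 39.063 = 4.3235 km/s.
v = √(v_r² + v_t²) = √((-4.669)² + 4.3235²) = √40.4922 = 6.3633 km/s.

6.36 km/s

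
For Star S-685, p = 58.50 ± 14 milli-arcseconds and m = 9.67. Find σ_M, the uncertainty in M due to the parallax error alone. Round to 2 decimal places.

σ_M = 0.52 mag

M = m − 5 log₁₀ d + 5 = m + 5 log₁₀ p + 5, so ∂M/∂p = 5/(p ln 10).
σ_M = (5/ln 10) · (σ_p/p) = 2.1715 × 14/58.50 = 2.1715 × 0.23932 = 0.51968.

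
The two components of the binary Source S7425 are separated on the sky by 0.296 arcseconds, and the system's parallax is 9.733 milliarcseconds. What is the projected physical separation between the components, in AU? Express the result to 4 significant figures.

d = 1/p = 1/0.009733″ = 102.74 pc.
At distance d (pc), an angle of θ arcsec spans θ·d AU: s = 0.296 × 102.74 = 30.411 AU.

30.41 AU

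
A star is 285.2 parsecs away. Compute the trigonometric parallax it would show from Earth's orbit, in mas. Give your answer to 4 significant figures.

p = 1/d = 1/285.2 = 0.0035063 arcsec.
= 0.0035063 × 1000 = 3.5063 mas.

3.506 mas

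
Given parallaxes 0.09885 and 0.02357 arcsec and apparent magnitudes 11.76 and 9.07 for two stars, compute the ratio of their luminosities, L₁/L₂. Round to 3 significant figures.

L₁/L₂ = 0.00477

d₁ = 1/p₁ = 1/0.09885″ = 10.116 pc; d₂ = 1/p₂ = 1/0.02357″ = 42.427 pc.
M₁ = m₁ − 5 log₁₀ d₁ + 5 = 11.76 − 5.0250 + 5 = 11.7350.
M₂ = 9.07 − 8.1382 + 5 = 5.9318.
L₁/L₂ = 10^(0.4(M₂ − M₁)) = 10^(0.4 × (-5.8032)) = 10^(-2.32128) = 0.0047722.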